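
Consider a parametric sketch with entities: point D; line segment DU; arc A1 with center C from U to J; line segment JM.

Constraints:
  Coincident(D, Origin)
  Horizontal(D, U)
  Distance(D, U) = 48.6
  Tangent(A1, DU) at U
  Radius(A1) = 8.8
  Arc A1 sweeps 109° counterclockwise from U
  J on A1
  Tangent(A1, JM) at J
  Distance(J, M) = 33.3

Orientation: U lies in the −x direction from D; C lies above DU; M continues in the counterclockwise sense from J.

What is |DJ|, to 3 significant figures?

41.9

D is at the origin; D and U share the same y with |DU| = 48.6 and U on the −x side, so U = (-48.6, 0.00). The tangent condition forces CU to be normal to DU, so C = U + (0, 8.8) = (-48.6, 8.80). On A1, U sits at bearing -90° from C; a 109° counterclockwise sweep puts J at bearing 19°, so J = C + 8.8·(cos 19°, sin 19°) = (-40.3, 11.7). Then |DJ| = |J − D| = 41.9.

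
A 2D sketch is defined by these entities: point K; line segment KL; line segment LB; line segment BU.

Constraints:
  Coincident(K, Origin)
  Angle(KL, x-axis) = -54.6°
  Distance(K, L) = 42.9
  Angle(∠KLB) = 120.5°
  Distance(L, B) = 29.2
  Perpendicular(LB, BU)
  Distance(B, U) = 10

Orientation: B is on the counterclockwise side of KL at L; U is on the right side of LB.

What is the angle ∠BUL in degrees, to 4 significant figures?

71.10°

∠KLB = 120.5°, so LB runs at -54.6° + (180° − 120.5°) = 4.900° from the x-axis; with |LB| = 29.2, B = L + 29.2·(cos 4.900°, sin 4.900°) = (53.94, -32.47). The perpendicularity gives BU at right angles to LB; with |BU| = 10.0 on the right of LB, U = B + 10.0·(0.08542, -0.9963) = (54.80, -42.44). Then cos ∠BUL = UB·UL / (|UB||UL|), giving 71.10°.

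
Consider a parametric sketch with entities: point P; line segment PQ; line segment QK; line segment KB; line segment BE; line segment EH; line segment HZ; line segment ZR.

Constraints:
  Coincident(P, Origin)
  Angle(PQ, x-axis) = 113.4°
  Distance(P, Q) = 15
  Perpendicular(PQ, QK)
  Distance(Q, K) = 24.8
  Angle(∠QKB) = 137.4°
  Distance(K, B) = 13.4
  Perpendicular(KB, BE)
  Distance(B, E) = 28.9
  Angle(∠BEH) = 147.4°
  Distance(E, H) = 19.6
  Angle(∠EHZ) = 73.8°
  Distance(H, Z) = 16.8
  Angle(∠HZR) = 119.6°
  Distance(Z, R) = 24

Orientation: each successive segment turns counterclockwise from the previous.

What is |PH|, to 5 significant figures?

20.711

P is at the origin; PQ runs at 113.4° with length 15.0, so Q = (-5.9572, 13.766). The perpendicularity gives QK at right angles to PQ, so QK runs at -156.60°; with |QK| = 24.8, K = (-28.718, 3.9171). ∠QKB = 137.4° gives KB at -114.00° from the x-axis; with |KB| = 13.4, B = (-34.168, -8.3245). The perpendicularity gives BE at right angles to KB, so BE runs at -24.000°; with |BE| = 28.9, E = (-7.7663, -20.079). ∠BEH = 147.4° gives EH at 8.6000° from the x-axis; with |EH| = 19.6, H = (11.613, -17.148). Then |PH| = |H − P| = 20.711.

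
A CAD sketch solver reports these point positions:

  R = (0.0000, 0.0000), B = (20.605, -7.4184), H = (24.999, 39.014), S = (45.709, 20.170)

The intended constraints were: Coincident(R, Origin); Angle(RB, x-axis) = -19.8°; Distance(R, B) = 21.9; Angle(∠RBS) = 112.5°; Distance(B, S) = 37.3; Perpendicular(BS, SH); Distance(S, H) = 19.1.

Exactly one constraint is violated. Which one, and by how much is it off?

Distance(S, H) = 19.1 — off by 8.90.

R = (0.00, 0.00) ✓; RB at -19.80° ✓; |RB| = 21.90 ✓; ∠RBS = 112.5° ✓; |BS| = 37.30 ✓; ∠(BS, SH) = 90.00° ✓; |SH| = 28.00 ✗.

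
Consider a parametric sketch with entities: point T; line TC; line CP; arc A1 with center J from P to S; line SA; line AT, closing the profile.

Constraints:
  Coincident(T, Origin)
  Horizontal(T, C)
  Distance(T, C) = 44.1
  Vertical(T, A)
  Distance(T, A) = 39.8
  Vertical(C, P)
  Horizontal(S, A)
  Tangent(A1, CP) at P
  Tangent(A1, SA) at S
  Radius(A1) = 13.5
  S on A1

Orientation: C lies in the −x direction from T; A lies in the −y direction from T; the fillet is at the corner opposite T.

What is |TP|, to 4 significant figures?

51.35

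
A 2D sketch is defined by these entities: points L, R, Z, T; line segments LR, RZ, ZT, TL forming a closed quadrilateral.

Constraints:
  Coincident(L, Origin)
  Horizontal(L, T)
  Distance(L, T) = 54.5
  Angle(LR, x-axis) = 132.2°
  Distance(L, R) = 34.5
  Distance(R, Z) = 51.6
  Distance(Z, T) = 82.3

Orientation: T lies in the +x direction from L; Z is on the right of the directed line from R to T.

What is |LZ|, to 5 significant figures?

35.125

L is at the origin; LT is horizontal with |LT| = 54.5 and T in +x, so T = (54.5, 0). LR runs at 132.2° with |LR| = 34.5, so R = (-23.174, 25.558). Z is determined by |RZ| = 51.6 and |ZT| = 82.3 together: it lies at the intersection of circle(R, 51.6) and circle(T, 82.3). With |RT| = 81.771, the foot of the radical line on RT is 15.750 from R and the perpendicular offset is √(51.6² − 15.750²) = 49.138. Taking the right-of-RT solution: Z = (-23.572, -26.041).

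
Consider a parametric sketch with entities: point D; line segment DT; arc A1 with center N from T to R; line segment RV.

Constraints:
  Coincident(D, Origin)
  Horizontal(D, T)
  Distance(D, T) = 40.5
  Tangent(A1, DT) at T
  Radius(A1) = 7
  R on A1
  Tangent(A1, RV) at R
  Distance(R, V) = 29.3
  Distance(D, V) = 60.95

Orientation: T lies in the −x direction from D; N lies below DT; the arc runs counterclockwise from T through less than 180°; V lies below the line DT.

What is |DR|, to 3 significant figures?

47.9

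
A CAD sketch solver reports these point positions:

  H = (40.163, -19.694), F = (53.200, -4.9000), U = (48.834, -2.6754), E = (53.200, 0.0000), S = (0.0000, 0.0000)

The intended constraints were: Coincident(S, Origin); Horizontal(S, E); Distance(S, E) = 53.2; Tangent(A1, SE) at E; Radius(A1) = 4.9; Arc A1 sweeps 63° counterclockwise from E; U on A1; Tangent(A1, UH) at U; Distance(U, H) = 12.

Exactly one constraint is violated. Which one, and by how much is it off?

Distance(U, H) = 12 — off by 7.10.

S = (0.00, 0.00) ✓; S.y = 0.00, E.y = 0.00 ✓; |SE| = 53.20 ✓; ∠(FE, ES) = 90.00° ✓; |FE| = 4.900 ✓; bearing(F→U) − bearing(F→E) = 63.00° ✓; |FU| = 4.900 ✓; ∠(FU, UH) = 90.00° ✓; |UH| = 19.10 ✗.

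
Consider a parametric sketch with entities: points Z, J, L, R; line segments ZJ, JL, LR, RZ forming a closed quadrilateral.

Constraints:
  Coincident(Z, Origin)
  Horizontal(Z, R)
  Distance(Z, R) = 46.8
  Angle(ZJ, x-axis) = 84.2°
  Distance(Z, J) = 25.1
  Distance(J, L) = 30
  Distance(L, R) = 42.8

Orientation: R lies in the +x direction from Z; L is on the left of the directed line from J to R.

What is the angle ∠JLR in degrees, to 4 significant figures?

86.67°

Checks: |JL| = 30.00 ✓; |LR| = 42.80 ✓.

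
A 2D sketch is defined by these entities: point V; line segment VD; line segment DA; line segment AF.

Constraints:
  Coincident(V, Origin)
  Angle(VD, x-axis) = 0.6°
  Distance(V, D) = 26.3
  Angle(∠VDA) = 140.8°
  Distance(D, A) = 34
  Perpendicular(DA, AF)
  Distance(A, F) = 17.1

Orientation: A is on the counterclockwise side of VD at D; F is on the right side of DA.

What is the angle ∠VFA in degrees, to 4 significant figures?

58.20°

∠VDA = 140.8°, so DA runs at 0.6° + (180° − 140.8°) = 39.80° from the x-axis; with |DA| = 34.0, A = D + 34.0·(cos 39.80°, sin 39.80°) = (52.42, 22.04). DA is perpendicular to AF; with |AF| = 17.1 on the right of DA, F = A + 17.1·(0.6401, -0.7683) = (63.37, 8.901). Then cos ∠VFA = FV·FA / (|FV||FA|), giving 58.20°.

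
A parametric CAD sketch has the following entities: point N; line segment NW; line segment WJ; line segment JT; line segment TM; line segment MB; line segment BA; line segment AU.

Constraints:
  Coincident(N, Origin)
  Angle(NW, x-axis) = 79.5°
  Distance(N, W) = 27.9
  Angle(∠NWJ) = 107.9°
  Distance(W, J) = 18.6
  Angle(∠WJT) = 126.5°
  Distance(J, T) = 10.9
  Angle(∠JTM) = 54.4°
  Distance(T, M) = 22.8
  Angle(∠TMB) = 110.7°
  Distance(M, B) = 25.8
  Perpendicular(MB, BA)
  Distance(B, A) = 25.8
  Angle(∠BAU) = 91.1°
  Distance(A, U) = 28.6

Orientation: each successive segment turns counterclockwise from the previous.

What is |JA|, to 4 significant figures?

24.43

N is at the origin; NW runs at 79.5° with length 27.9, so W = (5.084, 27.43). ∠NWJ = 107.9° gives WJ at 151.6° from the x-axis; with |WJ| = 18.6, J = (-11.28, 36.28). ∠WJT = 126.5° gives JT at -154.9° from the x-axis; with |JT| = 10.9, T = (-21.15, 31.66). ∠JTM = 54.4° gives TM at -29.30° from the x-axis; with |TM| = 22.8, M = (-1.265, 20.50). ∠TMB = 110.7° gives MB at 40.00° from the x-axis; with |MB| = 25.8, B = (18.50, 37.08). MB is perpendicular to BA, so BA runs at 130.0°; with |BA| = 25.8, A = (1.915, 56.85). Then |JA| = |A − J| = 24.43.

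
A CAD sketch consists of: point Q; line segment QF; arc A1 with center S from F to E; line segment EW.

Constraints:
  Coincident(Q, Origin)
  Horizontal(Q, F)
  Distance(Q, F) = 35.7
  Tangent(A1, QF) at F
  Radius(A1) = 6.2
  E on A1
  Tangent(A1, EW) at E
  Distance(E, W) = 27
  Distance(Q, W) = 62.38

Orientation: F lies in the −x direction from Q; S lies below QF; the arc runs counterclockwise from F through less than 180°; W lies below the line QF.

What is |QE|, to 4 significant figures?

40.39

Q is at the origin; QF is horizontal with |QF| = 35.7 and F on the −x side, so F = (-35.70, 0.000). Tangency of A1 to QF means the radius SF is perpendicular to QF, so S = F + (0, -6.2) = (-35.70, -6.200). Since SE ⟂ EW (tangency), |SW| = √(6.2² + 27.0²) = 27.70 regardless of where E sits on A1. So W lies on both circle(Q, 62.38) and circle(S, 27.70); the below-QF intersection is W = (-58.27, -22.26). E is the foot of the tangent from W: E = (-40.33, -2.080).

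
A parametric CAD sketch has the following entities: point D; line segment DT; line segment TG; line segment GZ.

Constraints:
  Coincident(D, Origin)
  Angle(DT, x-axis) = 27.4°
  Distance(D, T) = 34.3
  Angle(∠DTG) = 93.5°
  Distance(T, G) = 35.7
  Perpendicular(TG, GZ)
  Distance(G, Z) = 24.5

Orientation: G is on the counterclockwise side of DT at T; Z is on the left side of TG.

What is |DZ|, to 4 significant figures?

39.03

∠DTG = 93.5°, so TG runs at 27.4° + (180° − 93.5°) = 113.9° from the x-axis; with |TG| = 35.7, G = T + 35.7·(cos 113.9°, sin 113.9°) = (15.99, 48.42). The perpendicularity gives GZ at right angles to TG; with |GZ| = 24.5 on the left of TG, Z = G + 24.5·(-0.9143, -0.4051) = (-6.411, 38.50). Then |DZ| = |Z − D| = 39.03.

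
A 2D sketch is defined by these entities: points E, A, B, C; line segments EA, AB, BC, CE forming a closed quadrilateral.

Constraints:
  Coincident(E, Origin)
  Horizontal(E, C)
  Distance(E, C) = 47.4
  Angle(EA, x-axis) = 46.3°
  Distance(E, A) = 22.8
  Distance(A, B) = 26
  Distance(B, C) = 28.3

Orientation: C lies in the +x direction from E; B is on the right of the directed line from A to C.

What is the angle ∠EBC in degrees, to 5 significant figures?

137.57°

Checks: |AB| = 26.00 ✓; |BC| = 28.30 ✓.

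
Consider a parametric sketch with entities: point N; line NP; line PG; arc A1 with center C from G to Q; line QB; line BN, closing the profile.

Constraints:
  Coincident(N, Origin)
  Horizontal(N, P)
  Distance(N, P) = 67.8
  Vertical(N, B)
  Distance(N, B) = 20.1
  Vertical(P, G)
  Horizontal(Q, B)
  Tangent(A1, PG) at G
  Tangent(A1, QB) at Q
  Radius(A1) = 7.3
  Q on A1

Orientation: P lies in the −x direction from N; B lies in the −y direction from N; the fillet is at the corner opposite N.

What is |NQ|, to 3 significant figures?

63.8

N is at the origin; N and P share the same y with |NP| = 67.8 and P on the −x side, so P = (-67.8, 0.00). NB is vertical with |NB| = 20.1 and B on the −y side, so B = (0.00, -20.1). The virtual corner opposite N is at (-67.8, -20.1). Since A1 is tangent to PG there, CG ⟂ PG and the tangent condition forces CQ to be normal to QB, with radius 7.3, so the center C sits 7.3 in from both sides at C = (-60.5, -12.8). That places the tangent points at G = (-67.8, -12.8) on PG and Q = (-60.5, -20.1) on QB. Then |NQ| = |Q − N| = 63.8.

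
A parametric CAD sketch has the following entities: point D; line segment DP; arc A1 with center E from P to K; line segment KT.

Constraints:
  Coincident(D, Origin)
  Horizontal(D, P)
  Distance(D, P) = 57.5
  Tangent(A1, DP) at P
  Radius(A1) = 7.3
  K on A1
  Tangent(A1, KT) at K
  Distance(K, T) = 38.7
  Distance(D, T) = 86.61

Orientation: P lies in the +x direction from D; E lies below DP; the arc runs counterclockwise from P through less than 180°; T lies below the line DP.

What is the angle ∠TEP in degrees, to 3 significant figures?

153°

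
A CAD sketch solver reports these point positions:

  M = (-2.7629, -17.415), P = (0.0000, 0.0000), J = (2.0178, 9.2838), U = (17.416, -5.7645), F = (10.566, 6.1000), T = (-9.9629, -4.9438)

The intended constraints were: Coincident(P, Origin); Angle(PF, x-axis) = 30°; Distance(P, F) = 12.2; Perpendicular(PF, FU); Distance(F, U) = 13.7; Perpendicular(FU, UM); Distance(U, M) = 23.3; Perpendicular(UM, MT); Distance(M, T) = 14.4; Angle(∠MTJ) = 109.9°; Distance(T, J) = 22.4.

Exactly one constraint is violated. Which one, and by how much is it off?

Distance(T, J) = 22.4 — off by 3.80.

P = (0.00, 0.00) ✓; PF at 30.00° ✓; |PF| = 12.20 ✓; ∠(PF, FU) = 90.00° ✓; |FU| = 13.70 ✓; ∠(FU, UM) = 90.00° ✓; |UM| = 23.30 ✓; ∠(UM, MT) = 90.00° ✓; |MT| = 14.40 ✓; ∠MTJ = 109.9° ✓; |TJ| = 18.60 ✗.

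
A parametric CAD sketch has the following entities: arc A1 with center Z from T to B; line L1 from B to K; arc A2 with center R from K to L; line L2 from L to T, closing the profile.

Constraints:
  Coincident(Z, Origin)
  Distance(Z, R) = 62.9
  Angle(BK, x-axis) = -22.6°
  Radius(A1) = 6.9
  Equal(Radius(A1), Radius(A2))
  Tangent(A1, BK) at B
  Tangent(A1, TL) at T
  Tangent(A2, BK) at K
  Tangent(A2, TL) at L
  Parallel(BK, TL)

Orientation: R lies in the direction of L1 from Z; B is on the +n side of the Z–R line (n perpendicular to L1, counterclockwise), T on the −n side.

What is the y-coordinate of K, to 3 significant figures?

-17.8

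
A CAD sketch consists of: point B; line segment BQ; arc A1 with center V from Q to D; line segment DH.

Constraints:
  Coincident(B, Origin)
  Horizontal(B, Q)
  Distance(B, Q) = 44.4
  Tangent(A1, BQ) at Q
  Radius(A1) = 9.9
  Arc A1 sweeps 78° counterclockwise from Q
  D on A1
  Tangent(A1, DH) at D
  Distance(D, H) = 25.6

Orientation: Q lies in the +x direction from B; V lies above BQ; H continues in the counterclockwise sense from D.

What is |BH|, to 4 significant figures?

67.90

B is at the origin; B and Q share the same y with |BQ| = 44.4 and Q on the +x side, so Q = (44.40, 0.000). Tangency of A1 to BQ means the radius VQ is perpendicular to BQ, so V = Q + (0, 9.9) = (44.40, 9.900). On A1, Q sits at bearing -90° from V; a 78° counterclockwise sweep puts D at bearing -12°, so D = V + 9.9·(cos -12°, sin -12°) = (54.08, 7.842). A1 meets DH tangentially, so VD is at right angles to DH, so DH runs along (−sin -12°, cos -12°); with |DH| = 25.6, H = (59.41, 32.88). Then |BH| = |H − B| = 67.90.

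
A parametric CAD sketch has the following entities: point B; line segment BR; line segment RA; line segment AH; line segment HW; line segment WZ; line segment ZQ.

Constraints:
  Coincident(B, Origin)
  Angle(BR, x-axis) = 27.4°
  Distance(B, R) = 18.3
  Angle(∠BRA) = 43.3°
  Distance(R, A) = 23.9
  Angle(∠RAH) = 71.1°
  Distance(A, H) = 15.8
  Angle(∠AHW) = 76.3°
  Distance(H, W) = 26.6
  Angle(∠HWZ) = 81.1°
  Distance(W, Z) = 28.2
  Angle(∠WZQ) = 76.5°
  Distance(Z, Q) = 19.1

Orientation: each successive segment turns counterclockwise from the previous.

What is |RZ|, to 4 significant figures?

25.44

B is at the origin; BR runs at 27.4° with length 18.3, so R = (16.25, 8.422). ∠BRA = 43.3° gives RA at 164.1° from the x-axis; with |RA| = 23.9, A = (-6.739, 14.97). ∠RAH = 71.1° gives AH at -87.00° from the x-axis; with |AH| = 15.8, H = (-5.912, -0.8091). ∠AHW = 76.3° gives HW at 16.70° from the x-axis; with |HW| = 26.6, W = (19.57, 6.835). ∠HWZ = 81.1° gives WZ at 115.6° from the x-axis; with |WZ| = 28.2, Z = (7.382, 32.27). Then |RZ| = |Z − R| = 25.44.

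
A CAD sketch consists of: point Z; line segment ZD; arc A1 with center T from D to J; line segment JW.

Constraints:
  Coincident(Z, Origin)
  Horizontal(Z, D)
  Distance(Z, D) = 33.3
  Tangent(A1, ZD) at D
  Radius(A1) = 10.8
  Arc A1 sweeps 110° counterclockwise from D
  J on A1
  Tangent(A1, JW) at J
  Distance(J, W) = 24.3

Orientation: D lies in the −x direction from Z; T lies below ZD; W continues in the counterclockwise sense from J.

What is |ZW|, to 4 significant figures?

51.26

On A1, D sits at bearing 90° from T; a 110° counterclockwise sweep puts J at bearing 200°, so J = T + 10.8·(cos 200°, sin 200°) = (-43.45, -14.49). The tangent condition forces TJ to be normal to JW, so JW runs along (−sin 200°, cos 200°); with |JW| = 24.3, W = (-35.14, -37.33). Then |ZW| = |W − Z| = 51.26.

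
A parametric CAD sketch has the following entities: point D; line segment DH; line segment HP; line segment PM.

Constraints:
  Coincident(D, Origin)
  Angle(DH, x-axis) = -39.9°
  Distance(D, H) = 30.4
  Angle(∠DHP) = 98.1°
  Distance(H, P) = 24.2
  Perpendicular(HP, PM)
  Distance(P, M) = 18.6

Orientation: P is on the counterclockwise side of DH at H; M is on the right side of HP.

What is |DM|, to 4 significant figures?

56.42

D is at the origin; DH runs at -39.9° with length 30.4, so H = 30.4·(cos -39.9°, sin -39.9°) = (23.32, -19.50). ∠DHP = 98.1°, so HP runs at -39.9° + (180° − 98.1°) = 42.00° from the x-axis; with |HP| = 24.2, P = H + 24.2·(cos 42.00°, sin 42.00°) = (41.31, -3.307). HP ⟂ PM; with |PM| = 18.6 on the right of HP, M = P + 18.6·(0.6691, -0.7431) = (53.75, -17.13). Then |DM| = |M − D| = 56.42.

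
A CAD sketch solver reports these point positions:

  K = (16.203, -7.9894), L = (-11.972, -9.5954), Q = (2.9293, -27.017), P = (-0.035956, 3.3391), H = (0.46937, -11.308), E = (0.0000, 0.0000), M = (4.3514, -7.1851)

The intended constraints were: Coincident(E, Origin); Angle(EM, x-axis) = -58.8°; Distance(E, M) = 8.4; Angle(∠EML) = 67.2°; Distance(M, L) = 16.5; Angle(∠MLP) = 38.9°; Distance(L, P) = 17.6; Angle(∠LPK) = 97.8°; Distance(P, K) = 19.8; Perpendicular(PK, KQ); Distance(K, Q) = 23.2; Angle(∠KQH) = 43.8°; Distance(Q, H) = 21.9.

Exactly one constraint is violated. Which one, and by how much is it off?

Distance(Q, H) = 21.9 — off by 6.00.

E = (0.00, 0.00) ✓; EM at -58.80° ✓; |EM| = 8.400 ✓; ∠EML = 67.20° ✓; |ML| = 16.50 ✓; ∠MLP = 38.90° ✓; |LP| = 17.60 ✓; ∠LPK = 97.80° ✓; |PK| = 19.80 ✓; ∠(PK, KQ) = 90.00° ✓; |KQ| = 23.20 ✓; ∠KQH = 43.80° ✓; |QH| = 15.90 ✗.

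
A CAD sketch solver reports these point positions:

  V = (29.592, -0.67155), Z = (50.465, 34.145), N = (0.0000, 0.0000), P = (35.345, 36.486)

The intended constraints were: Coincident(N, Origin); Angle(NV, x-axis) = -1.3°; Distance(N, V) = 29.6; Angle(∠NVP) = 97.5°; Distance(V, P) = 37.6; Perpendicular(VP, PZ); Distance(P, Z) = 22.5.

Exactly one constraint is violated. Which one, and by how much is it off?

Distance(P, Z) = 22.5 — off by 7.20.

N = (0.00, 0.00) ✓; NV at -1.300° ✓; |NV| = 29.60 ✓; ∠NVP = 97.50° ✓; |VP| = 37.60 ✓; ∠(VP, PZ) = 90.00° ✓; |PZ| = 15.30 ✗.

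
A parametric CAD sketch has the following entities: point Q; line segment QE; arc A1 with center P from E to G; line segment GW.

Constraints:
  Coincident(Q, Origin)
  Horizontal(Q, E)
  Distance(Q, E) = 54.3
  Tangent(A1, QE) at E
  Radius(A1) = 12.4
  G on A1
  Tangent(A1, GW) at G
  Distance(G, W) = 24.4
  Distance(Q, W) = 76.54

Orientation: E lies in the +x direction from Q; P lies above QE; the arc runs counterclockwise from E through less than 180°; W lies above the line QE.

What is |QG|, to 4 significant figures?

67.79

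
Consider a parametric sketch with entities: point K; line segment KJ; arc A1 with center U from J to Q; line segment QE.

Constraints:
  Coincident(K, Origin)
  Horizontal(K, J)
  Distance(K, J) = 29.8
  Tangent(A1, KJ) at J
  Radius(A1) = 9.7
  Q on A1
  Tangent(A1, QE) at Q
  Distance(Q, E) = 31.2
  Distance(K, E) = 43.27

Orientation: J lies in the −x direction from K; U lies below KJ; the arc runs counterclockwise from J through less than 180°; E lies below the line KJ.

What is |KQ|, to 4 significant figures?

40.48

K is at the origin; KJ is horizontal with |KJ| = 29.8 and J on the −x side, so J = (-29.80, 0.000). Tangency of A1 to KJ means the radius UJ is perpendicular to KJ, so U = J + (0, -9.7) = (-29.80, -9.700). Since UQ ⟂ QE (tangency), |UE| = √(9.7² + 31.2²) = 32.67 regardless of where Q sits on A1. So E lies on both circle(K, 43.27) and circle(U, 32.67); the below-KJ intersection is E = (-17.03, -39.78). Q is the foot of the tangent from E: Q = (-37.20, -15.97).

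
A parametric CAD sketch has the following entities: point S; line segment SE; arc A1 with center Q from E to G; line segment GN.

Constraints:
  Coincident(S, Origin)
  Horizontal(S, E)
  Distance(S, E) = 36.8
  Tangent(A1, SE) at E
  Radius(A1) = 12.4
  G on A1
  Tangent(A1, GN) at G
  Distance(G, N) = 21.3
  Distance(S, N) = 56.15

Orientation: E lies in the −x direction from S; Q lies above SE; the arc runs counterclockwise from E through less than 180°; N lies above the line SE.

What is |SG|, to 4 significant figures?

35.00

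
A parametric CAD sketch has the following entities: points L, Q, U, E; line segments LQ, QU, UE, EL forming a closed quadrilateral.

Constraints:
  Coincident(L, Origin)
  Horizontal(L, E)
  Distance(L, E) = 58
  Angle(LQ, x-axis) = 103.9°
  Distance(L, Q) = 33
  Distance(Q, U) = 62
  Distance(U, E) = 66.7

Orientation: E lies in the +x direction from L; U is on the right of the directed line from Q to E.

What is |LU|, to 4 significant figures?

29.71

L is at the origin; LE is horizontal with |LE| = 58.0 and E in +x, so E = (58.0, 0). LQ runs at 103.9° with |LQ| = 33.0, so Q = (-7.928, 32.03). U is determined by |QU| = 62.0 and |UE| = 66.7 together: it lies at the intersection of circle(Q, 62.0) and circle(E, 66.7). With |QE| = 73.30, the foot of the radical line on QE is 32.52 from Q and the perpendicular offset is √(62.0² − 32.52²) = 52.79. Taking the right-of-QE solution: U = (-1.744, -29.66).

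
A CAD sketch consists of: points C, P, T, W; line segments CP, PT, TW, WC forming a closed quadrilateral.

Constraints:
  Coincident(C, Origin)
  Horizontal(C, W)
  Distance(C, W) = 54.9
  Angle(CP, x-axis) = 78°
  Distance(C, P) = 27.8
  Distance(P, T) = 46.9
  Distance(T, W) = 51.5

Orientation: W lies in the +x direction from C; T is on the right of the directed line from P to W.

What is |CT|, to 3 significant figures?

21.0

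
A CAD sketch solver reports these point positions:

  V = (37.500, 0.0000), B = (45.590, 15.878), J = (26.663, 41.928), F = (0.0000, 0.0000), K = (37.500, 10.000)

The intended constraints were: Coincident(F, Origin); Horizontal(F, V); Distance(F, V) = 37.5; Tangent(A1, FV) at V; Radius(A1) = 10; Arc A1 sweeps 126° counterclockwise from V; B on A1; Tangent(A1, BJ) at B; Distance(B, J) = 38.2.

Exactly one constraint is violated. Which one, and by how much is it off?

Distance(B, J) = 38.2 — off by 6.00.

F = (0.00, 0.00) ✓; F.y = 0.00, V.y = 0.00 ✓; |FV| = 37.50 ✓; ∠(KV, VF) = 90.00° ✓; |KV| = 10.00 ✓; bearing(K→B) − bearing(K→V) = 126.0° ✓; |KB| = 10.00 ✓; ∠(KB, BJ) = 90.00° ✓; |BJ| = 32.20 ✗.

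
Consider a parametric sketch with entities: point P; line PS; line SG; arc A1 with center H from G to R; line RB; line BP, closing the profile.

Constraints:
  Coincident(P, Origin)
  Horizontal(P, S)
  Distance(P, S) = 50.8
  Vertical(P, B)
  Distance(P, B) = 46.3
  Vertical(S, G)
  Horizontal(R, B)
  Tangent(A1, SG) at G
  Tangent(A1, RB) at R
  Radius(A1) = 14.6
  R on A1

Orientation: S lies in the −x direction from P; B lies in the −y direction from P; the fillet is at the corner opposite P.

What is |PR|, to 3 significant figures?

58.8

P is at the origin; P and S share the same y with |PS| = 50.8 and S on the −x side, so S = (-50.8, 0.00). PB is vertical with |PB| = 46.3 and B on the −y side, so B = (0.00, -46.3). The virtual corner opposite P is at (-50.8, -46.3). The tangent condition forces HG to be normal to SG and tangency of A1 to RB means the radius HR is perpendicular to RB, with radius 14.6, so the center H sits 14.6 in from both sides at H = (-36.2, -31.7). That places the tangent points at G = (-50.8, -31.7) on SG and R = (-36.2, -46.3) on RB. Then |PR| = |R − P| = 58.8.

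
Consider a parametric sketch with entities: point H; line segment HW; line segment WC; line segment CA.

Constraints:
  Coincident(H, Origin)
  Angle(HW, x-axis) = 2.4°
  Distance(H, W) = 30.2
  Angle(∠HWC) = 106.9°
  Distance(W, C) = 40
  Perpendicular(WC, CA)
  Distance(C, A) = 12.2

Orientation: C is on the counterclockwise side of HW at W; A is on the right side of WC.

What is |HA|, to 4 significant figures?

63.78

∠HWC = 106.9°, so WC runs at 2.4° + (180° − 106.9°) = 75.50° from the x-axis; with |WC| = 40.0, C = W + 40.0·(cos 75.50°, sin 75.50°) = (40.19, 39.99). WC ⟂ CA; with |CA| = 12.2 on the right of WC, A = C + 12.2·(0.9681, -0.2504) = (52.00, 36.94). Then |HA| = |A − H| = 63.78.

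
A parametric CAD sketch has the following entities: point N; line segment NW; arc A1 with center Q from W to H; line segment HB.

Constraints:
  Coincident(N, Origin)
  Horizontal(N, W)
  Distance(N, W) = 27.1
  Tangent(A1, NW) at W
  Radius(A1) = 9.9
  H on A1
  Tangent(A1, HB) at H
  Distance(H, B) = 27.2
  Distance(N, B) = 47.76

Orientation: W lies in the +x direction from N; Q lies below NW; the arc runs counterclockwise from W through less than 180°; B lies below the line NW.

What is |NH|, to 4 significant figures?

22.41

Checks: N.y = 0.00, W.y = 0.00 ✓; |QH| = 9.900 ✓; ∠(QH, HB) = 90.00° ✓; |HB| = 27.20 ✓; |NB| = 47.76 ✓.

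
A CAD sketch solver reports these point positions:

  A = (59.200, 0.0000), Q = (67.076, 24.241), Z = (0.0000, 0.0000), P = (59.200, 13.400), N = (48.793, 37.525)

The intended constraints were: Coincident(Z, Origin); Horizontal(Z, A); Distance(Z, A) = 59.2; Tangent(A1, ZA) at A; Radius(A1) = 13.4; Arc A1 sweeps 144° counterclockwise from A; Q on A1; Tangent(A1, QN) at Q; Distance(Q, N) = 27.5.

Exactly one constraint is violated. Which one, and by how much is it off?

Distance(Q, N) = 27.5 — off by 4.90.

Z = (0.00, 0.00) ✓; Z.y = 0.00, A.y = 0.00 ✓; |ZA| = 59.20 ✓; ∠(PA, AZ) = 90.00° ✓; |PA| = 13.40 ✓; bearing(P→Q) − bearing(P→A) = 144.0° ✓; |PQ| = 13.40 ✓; ∠(PQ, QN) = 90.00° ✓; |QN| = 22.60 ✗.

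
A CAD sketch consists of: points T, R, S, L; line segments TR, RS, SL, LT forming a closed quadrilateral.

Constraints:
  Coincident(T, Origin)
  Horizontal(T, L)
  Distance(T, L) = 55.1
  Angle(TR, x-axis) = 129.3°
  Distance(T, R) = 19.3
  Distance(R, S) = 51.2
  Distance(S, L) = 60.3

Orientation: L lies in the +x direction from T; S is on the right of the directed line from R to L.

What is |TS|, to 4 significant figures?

33.68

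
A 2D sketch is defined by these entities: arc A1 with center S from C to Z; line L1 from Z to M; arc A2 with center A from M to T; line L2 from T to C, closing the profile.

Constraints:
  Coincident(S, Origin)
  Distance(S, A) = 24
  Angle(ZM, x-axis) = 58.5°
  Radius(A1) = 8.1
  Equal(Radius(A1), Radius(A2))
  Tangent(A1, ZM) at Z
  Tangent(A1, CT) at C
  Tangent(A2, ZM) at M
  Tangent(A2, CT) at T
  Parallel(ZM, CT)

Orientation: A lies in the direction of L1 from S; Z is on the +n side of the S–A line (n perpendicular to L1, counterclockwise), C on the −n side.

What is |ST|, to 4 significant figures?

25.33

The slot axis is L1's direction at 58.5°, so u = (cos 58.5°, sin 58.5°) = (0.5225, 0.8526) and n = (−sin 58.5°, cos 58.5°) = (-0.8526, 0.5225). S is at the origin and A lies 24.0 along u from S, so A = 24.0·u = (12.54, 20.46). Tangency of A1 to both parallel lines with radius 8.1 puts Z and C at S ± 8.1·n: Z = (-6.906, 4.232), C = (6.906, -4.232). Equal radii place M and T the same way about A: M = A + 8.1·n = (5.634, 24.70), T = A − 8.1·n = (19.45, 16.23). Then |ST| = |T − S| = 25.33.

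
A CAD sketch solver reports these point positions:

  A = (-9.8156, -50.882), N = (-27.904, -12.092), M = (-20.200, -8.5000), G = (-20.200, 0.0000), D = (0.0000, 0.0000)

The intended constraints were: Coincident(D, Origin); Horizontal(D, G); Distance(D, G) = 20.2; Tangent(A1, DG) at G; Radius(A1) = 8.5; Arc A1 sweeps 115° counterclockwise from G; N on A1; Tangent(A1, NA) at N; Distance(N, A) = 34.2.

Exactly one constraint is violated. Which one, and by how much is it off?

Distance(N, A) = 34.2 — off by 8.60.

D = (0.00, 0.00) ✓; D.y = 0.00, G.y = 0.00 ✓; |DG| = 20.20 ✓; ∠(MG, GD) = 90.00° ✓; |MG| = 8.500 ✓; bearing(M→N) − bearing(M→G) = 115.0° ✓; |MN| = 8.500 ✓; ∠(MN, NA) = 90.00° ✓; |NA| = 42.80 ✗.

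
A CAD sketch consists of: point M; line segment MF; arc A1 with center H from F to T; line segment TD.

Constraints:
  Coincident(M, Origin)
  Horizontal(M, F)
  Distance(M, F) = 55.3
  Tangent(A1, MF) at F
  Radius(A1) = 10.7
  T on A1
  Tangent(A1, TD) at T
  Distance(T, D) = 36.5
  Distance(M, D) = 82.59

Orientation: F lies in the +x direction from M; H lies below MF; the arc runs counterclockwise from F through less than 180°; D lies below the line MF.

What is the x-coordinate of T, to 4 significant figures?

46.68

M is at the origin; MF is horizontal with |MF| = 55.3 and F on the +x side, so F = (55.30, 0.000). A1 meets MF tangentially, so HF is at right angles to MF, so H = F + (0, -10.7) = (55.30, -10.70). Since HT ⟂ TD (tangency), |HD| = √(10.7² + 36.5²) = 38.04 regardless of where T sits on A1. So D lies on both circle(M, 82.59) and circle(H, 38.04); the below-MF intersection is D = (68.29, -46.45). T is the foot of the tangent from D: T = (46.68, -17.04).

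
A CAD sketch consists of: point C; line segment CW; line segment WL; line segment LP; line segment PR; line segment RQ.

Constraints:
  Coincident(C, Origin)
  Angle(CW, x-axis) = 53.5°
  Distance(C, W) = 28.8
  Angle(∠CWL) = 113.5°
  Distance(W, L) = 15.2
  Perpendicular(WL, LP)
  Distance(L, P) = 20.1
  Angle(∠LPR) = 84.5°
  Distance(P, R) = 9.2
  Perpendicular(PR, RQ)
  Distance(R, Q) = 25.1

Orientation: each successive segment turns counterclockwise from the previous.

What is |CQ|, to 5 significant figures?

37.851

C is at the origin; CW runs at 53.5° with length 28.8, so W = (17.131, 23.151). ∠CWL = 113.5° gives WL at 120.00° from the x-axis; with |WL| = 15.2, L = (9.5309, 36.315). WL ⟂ LP, so LP runs at -150.00°; with |LP| = 20.1, P = (-7.8762, 26.265). ∠LPR = 84.5° gives PR at -54.500° from the x-axis; with |PR| = 9.2, R = (-2.5337, 18.775). PR ⟂ RQ, so RQ runs at 35.500°; with |RQ| = 25.1, Q = (17.901, 33.350). Then |CQ| = |Q − C| = 37.851.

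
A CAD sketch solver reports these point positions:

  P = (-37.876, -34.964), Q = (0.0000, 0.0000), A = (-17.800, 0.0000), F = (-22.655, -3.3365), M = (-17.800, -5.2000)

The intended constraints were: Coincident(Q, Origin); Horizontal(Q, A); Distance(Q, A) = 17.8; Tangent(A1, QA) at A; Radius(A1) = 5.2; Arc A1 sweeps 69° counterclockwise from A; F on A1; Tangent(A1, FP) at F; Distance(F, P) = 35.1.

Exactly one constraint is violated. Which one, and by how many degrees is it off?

Tangent(A1, FP) at F — off by 4.70°.

Q = (0.00, 0.00) ✓; Q.y = 0.00, A.y = 0.00 ✓; |QA| = 17.80 ✓; ∠(MA, AQ) = 90.00° ✓; |MA| = 5.200 ✓; bearing(M→F) − bearing(M→A) = 69.00° ✓; |MF| = 5.200 ✓; ∠(MF, FP) = 94.70° ✗; |FP| = 35.10 ✓.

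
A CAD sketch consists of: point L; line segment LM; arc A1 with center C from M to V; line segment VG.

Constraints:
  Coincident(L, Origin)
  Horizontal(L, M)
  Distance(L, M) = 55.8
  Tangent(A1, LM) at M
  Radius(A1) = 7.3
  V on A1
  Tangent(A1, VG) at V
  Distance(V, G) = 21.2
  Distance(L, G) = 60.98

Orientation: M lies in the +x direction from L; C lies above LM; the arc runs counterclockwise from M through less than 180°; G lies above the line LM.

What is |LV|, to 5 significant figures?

63.262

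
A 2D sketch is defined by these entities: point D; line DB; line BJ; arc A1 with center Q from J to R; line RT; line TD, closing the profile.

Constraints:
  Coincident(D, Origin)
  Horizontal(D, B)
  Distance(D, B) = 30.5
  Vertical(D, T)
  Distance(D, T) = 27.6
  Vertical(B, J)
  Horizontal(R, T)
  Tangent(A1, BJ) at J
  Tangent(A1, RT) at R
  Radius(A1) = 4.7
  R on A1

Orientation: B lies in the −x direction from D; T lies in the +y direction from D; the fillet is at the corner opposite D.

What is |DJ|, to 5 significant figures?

38.140

D is at the origin; DB is horizontal with |DB| = 30.5 and B on the −x side, so B = (-30.500, 0.0000). DT is vertical with |DT| = 27.6 and T on the +y side, so T = (0.0000, 27.600). The virtual corner opposite D is at (-30.500, 27.600). The tangent condition forces QJ to be normal to BJ and tangency of A1 to RT means the radius QR is perpendicular to RT, with radius 4.7, so the center Q sits 4.7 in from both sides at Q = (-25.800, 22.900). That places the tangent points at J = (-30.500, 22.900) on BJ and R = (-25.800, 27.600) on RT. Then |DJ| = |J − D| = 38.140.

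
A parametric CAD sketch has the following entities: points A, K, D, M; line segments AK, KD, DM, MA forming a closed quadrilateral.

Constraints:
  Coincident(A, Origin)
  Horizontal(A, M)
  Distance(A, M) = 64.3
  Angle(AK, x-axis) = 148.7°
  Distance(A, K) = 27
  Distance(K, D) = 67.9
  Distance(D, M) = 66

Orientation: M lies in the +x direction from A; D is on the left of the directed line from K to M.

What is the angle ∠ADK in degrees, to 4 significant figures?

23.39°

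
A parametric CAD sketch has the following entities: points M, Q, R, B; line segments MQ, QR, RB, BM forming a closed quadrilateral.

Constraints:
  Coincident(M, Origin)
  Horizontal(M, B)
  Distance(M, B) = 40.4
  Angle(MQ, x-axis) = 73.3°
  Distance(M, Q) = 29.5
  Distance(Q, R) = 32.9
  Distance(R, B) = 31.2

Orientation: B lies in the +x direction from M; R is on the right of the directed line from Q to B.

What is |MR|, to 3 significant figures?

10.6

Checks: |QR| = 32.90 ✓; |RB| = 31.20 ✓.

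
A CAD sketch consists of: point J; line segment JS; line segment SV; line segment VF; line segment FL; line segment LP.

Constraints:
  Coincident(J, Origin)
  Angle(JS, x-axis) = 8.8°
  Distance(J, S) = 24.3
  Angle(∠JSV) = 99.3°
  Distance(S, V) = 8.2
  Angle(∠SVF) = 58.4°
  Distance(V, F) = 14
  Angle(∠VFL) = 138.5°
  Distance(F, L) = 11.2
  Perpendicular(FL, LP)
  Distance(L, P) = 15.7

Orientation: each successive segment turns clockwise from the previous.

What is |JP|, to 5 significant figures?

26.030

∠VFL = 138.5° gives FL at 125.00° from the x-axis; with |FL| = 11.2, L = (6.5243, 8.3661). FL is perpendicular to LP, so LP runs at 35.000°; with |LP| = 15.7, P = (19.385, 17.371). Then |JP| = |P − J| = 26.030.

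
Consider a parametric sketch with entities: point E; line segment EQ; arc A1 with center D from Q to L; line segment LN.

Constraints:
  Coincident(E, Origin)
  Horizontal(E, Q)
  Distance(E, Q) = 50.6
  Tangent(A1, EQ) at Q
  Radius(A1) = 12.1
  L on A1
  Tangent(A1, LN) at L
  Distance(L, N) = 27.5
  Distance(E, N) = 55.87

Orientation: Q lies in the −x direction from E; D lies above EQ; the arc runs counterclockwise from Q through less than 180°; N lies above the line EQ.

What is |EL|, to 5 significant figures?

40.444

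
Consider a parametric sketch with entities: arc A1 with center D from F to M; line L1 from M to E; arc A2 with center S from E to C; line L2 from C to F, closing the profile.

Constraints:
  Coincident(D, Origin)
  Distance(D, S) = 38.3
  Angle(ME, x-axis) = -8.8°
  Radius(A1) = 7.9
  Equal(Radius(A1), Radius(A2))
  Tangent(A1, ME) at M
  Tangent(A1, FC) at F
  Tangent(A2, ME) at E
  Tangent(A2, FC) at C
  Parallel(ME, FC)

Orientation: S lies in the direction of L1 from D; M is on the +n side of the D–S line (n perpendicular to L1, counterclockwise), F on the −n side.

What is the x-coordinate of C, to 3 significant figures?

36.6

The slot axis is L1's direction at -8.8°, so u = (cos -8.8°, sin -8.8°) = (0.988, -0.153) and n = (−sin -8.8°, cos -8.8°) = (0.153, 0.988). D is at the origin and S lies 38.3 along u from D, so S = 38.3·u = (37.8, -5.86). Tangency of A1 to both parallel lines with radius 7.9 puts M and F at D ± 7.9·n: M = (1.21, 7.81), F = (-1.21, -7.81). Equal radii place E and C the same way about S: E = S + 7.9·n = (39.1, 1.95), C = S − 7.9·n = (36.6, -13.7). So C.x = 36.6.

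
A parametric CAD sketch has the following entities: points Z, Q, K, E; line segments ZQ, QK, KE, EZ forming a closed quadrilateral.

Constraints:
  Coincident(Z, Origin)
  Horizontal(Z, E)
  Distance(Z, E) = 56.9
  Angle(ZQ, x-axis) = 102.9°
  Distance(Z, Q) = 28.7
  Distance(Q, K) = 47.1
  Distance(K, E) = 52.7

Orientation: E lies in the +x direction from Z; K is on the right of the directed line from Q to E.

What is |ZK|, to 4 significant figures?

18.55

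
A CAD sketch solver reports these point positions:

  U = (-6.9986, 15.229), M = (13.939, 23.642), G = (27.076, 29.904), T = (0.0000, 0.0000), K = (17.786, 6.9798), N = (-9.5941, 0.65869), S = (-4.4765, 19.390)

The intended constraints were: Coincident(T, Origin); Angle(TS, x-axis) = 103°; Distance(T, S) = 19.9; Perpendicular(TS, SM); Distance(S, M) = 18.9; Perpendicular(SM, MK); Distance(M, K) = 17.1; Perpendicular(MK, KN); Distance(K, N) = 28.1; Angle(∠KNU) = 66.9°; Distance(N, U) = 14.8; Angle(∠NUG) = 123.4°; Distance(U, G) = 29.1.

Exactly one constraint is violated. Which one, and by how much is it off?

Distance(U, G) = 29.1 — off by 8.00.

T = (0.00, 0.00) ✓; TS at 103.0° ✓; |TS| = 19.90 ✓; ∠(TS, SM) = 90.00° ✓; |SM| = 18.90 ✓; ∠(SM, MK) = 90.00° ✓; |MK| = 17.10 ✓; ∠(MK, KN) = 90.00° ✓; |KN| = 28.10 ✓; ∠KNU = 66.90° ✓; |NU| = 14.80 ✓; ∠NUG = 123.4° ✓; |UG| = 37.10 ✗.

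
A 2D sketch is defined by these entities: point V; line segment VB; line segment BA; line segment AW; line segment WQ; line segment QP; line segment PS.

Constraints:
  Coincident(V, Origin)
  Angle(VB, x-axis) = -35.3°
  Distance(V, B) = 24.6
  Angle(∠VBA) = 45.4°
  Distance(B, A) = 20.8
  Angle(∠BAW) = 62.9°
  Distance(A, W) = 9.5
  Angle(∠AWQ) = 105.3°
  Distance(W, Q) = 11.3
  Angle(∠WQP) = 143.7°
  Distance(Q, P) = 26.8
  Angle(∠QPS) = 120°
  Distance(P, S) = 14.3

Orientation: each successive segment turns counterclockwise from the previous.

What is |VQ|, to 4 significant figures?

16.43

V is at the origin; VB runs at -35.3° with length 24.6, so B = (20.08, -14.22). ∠VBA = 45.4° gives BA at 99.30° from the x-axis; with |BA| = 20.8, A = (16.72, 6.311). ∠BAW = 62.9° gives AW at -143.6° from the x-axis; with |AW| = 9.5, W = (9.069, 0.6738). ∠AWQ = 105.3° gives WQ at -68.90° from the x-axis; with |WQ| = 11.3, Q = (13.14, -9.869). Then |VQ| = |Q − V| = 16.43.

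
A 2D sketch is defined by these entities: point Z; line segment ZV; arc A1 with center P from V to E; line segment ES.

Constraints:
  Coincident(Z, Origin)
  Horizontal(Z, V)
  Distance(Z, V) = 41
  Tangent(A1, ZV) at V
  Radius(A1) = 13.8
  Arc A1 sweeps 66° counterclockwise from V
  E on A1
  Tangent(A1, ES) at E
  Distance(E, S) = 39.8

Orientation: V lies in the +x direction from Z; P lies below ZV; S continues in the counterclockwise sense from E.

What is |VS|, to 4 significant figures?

53.04

On A1, V sits at bearing 90° from P; a 66° counterclockwise sweep puts E at bearing 156°, so E = P + 13.8·(cos 156°, sin 156°) = (28.39, -8.187). The tangent condition forces PE to be normal to ES, so ES runs along (−sin 156°, cos 156°); with |ES| = 39.8, S = (12.20, -44.55). Then |VS| = |S − V| = 53.04.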